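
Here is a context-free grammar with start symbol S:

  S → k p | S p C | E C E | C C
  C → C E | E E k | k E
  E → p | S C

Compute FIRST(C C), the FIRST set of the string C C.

{ k, p }

Add FIRST(C) = { k, p }; C is not nullable, stop.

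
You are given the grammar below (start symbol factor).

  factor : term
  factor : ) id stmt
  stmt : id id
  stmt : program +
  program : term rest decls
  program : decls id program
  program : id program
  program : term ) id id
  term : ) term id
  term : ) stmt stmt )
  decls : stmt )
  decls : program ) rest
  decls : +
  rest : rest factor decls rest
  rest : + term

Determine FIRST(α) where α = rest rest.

{ + }

Add FIRST(rest) = { + }; rest is not nullable, stop.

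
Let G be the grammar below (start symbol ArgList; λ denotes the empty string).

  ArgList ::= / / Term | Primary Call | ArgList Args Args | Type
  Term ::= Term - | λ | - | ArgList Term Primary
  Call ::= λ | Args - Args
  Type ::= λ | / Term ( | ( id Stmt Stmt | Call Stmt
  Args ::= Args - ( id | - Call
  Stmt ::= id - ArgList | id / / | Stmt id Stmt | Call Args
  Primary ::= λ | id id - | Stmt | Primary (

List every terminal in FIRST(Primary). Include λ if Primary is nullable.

{ (, -, id, λ }

Primary ::= λ contributes λ.
Primary ::= id id - contributes {id}.
From Primary ::= Stmt: add FIRST(Stmt) = { -, id }.
From Primary ::= Primary (: Primary nullable, take FIRST(Primary) ∪ {(} = { (, -, id }.
Union: FIRST(Primary) = { (, -, id, λ }.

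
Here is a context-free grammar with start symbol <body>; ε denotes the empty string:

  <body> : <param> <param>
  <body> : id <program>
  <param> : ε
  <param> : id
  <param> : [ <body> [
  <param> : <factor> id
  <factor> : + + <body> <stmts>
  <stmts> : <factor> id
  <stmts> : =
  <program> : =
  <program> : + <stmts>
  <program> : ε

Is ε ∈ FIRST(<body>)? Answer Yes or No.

Yes

<body> : <param> <param> and each of <param>, <param> is nullable, so <body> ⇒* ε.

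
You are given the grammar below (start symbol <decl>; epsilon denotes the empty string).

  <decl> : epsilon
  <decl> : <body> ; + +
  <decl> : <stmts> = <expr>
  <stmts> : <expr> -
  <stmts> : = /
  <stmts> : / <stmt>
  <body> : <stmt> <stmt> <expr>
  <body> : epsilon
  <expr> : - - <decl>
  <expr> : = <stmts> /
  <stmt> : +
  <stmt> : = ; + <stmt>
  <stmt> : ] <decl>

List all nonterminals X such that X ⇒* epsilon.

{ <body>, <decl> }

Directly nullable (have an epsilon-production): <decl>, <body>.
No other nonterminal has a production whose RHS symbols are all nullable.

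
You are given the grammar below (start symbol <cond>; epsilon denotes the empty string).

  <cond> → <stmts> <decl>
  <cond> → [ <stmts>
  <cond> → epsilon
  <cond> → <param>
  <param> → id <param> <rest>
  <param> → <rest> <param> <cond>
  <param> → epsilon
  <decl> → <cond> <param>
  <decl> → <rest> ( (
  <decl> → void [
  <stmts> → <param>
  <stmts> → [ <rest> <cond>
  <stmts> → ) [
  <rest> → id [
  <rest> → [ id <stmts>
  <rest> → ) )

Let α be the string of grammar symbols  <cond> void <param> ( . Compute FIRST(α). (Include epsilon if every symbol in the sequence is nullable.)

Add FIRST(<cond>)\{epsilon} = { ), [, id, void }; <cond> is nullable, continue.
void is a terminal; add {void} and stop.

{ ), [, id, void }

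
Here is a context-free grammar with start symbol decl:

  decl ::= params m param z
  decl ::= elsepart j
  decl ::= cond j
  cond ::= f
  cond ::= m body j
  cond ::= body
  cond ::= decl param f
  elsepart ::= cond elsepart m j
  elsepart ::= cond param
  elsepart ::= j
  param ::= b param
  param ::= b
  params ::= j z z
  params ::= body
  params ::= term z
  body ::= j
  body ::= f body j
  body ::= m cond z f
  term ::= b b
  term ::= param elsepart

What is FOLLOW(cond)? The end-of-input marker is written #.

{ b, f, j, m, z }

In decl ::= cond j: add FIRST(j) = { j }.
In elsepart ::= cond elsepart m j: add FIRST(elsepart m j) = { b, f, j, m }.
In elsepart ::= cond param: add FIRST(param) = { b }.
In body ::= m cond z f: add FIRST(z f) = { z }.
Union: FOLLOW(cond) = { b, f, j, m, z }.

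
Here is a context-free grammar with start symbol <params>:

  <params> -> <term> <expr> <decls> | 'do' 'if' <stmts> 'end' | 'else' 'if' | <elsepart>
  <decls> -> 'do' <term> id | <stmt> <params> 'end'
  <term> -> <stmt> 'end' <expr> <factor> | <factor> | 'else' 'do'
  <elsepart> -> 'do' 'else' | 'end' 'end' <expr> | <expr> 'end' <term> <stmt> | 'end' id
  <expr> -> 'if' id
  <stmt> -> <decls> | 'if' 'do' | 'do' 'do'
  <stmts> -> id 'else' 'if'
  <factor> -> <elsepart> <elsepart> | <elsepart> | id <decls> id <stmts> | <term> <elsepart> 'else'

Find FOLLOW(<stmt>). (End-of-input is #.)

In <decls> -> <stmt> <params> 'end': add FIRST(<params> 'end') = { 'do', 'else', 'end', 'if', id }.
In <term> -> <stmt> 'end' <expr> <factor>: add FIRST('end' <expr> <factor>) = { 'end' }.
In <elsepart> -> <expr> 'end' <term> <stmt>: <stmt> is at the end, add FOLLOW(<elsepart>) = { #, 'do', 'else', 'end', 'if', id }.
Union: FOLLOW(<stmt>) = { #, 'do', 'else', 'end', 'if', id }.

{ #, 'do', 'else', 'end', 'if', id }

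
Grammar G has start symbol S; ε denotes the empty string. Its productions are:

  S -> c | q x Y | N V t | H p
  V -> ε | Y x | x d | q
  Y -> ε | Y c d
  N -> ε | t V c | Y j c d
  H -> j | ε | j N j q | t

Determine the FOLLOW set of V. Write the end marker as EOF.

In S -> N V t: add FIRST(t) = { t }.
In N -> t V c: add FIRST(c) = { c }.
Union: FOLLOW(V) = { c, t }.

{ c, t }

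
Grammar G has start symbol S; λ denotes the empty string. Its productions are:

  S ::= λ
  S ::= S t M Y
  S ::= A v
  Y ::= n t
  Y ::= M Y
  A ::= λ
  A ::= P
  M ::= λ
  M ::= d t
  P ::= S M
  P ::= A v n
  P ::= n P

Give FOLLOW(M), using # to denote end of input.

In S ::= S t M Y: add FIRST(Y) = { d, n }.
In Y ::= M Y: add FIRST(Y) = { d, n }.
In P ::= S M: M is at the end, add FOLLOW(P) = { v }.
Union: FOLLOW(M) = { d, n, v }.

{ d, n, v }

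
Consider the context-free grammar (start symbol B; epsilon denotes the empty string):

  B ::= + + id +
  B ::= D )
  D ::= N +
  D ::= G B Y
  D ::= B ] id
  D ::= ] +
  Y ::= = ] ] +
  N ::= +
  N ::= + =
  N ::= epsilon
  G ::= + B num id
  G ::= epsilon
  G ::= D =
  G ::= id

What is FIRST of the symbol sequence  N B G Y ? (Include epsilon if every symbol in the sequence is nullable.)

{ +, ], id }

Add FIRST(N)\{epsilon} = { + }; N is nullable, continue.
Add FIRST(B) = { +, ], id }; B is not nullable, stop.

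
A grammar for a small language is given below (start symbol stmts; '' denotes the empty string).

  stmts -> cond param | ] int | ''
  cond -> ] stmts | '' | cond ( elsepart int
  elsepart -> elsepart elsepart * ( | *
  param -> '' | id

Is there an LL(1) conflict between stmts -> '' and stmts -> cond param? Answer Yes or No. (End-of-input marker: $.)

Yes

FIRST('') = { '' } and FIRST(cond param) = { (, ], id, '' }.
Both alternatives are nullable, violating the LL(1) condition.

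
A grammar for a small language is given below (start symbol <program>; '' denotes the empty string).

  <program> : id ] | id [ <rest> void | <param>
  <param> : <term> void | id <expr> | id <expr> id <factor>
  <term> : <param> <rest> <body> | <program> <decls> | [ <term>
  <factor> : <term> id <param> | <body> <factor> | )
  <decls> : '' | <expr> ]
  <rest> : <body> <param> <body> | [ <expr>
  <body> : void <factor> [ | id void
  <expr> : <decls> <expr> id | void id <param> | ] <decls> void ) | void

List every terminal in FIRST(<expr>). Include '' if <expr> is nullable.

{ ], void }

From <expr> : <decls> <expr> id: <decls> nullable, take FIRST(<decls>) ∪ FIRST(<expr>) = { ], void }.
<expr> : void id <param> contributes {void}.
<expr> : ] <decls> void ) contributes {]}.
<expr> : void contributes {void}.
Union: FIRST(<expr>) = { ], void }.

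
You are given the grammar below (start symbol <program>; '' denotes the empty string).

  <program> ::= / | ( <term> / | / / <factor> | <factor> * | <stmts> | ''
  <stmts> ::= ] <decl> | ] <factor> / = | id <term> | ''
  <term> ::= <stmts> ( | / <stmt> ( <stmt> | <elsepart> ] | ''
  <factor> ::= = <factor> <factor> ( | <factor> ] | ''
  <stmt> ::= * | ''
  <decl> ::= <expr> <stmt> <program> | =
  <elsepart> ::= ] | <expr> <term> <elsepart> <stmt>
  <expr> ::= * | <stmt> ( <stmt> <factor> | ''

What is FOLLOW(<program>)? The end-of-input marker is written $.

{ $, ( }

<program> is the start symbol, so $ ∈ FOLLOW(<program>).
In <decl> ::= <expr> <stmt> <program>: <program> is at the end, add FOLLOW(<decl>) = { $, ( }.
Union: FOLLOW(<program>) = { $, ( }.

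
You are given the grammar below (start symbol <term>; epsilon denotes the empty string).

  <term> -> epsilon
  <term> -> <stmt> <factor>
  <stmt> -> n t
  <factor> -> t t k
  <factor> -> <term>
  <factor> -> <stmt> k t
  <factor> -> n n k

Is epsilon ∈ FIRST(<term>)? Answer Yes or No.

Yes

<term> has an epsilon-production, so <term> ⇒ epsilon.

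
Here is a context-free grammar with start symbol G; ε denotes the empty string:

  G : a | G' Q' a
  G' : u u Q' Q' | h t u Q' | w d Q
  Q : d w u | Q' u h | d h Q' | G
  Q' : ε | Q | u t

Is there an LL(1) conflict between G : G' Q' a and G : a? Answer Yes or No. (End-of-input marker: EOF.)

No

FIRST(G' Q' a) = { h, u, w } and FIRST(a) = { a }.
The FIRST sets are disjoint and neither alternative is nullable — no conflict.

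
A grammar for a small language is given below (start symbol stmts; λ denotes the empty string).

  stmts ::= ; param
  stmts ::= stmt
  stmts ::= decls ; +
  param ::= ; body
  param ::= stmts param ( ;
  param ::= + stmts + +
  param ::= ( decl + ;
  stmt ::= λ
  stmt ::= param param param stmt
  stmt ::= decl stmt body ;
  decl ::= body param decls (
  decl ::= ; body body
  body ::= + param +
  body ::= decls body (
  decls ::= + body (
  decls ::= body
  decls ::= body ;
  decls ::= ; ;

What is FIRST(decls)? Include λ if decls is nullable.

decls ::= + body ( contributes {+}.
From decls ::= body: add FIRST(body) = { +, ; }.
From decls ::= body ;: add FIRST(body) = { +, ; }.
decls ::= ; ; contributes {;}.
Union: FIRST(decls) = { +, ; }.

{ +, ; }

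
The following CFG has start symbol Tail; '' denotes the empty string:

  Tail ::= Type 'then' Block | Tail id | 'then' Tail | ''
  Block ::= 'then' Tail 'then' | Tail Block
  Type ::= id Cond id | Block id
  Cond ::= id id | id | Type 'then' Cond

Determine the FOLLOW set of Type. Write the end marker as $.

In Tail ::= Type 'then' Block: add FIRST('then' Block) = { 'then' }.
In Cond ::= Type 'then' Cond: add FIRST('then' Cond) = { 'then' }.
Union: FOLLOW(Type) = { 'then' }.

{ 'then' }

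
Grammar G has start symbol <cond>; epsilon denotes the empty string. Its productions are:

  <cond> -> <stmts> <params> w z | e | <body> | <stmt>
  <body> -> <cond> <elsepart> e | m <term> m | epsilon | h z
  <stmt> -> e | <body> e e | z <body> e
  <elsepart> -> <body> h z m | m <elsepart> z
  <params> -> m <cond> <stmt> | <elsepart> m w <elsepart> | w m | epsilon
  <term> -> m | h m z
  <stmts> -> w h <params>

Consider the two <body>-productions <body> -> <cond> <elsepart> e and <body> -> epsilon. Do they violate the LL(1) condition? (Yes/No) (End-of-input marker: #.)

FIRST(<cond> <elsepart> e) = { e, h, m, w, z } and FIRST(epsilon) = { epsilon }.
The second alternative is nullable and FOLLOW(<body>) = { #, e, h, m, w, z } shares e with FIRST of the first — conflict.

Yes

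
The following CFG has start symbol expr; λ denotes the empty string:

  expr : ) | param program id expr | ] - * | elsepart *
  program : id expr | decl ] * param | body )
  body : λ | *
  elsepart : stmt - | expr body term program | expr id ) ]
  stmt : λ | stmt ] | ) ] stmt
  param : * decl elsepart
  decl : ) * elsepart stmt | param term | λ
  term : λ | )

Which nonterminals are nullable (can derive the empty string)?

{ body, decl, stmt, term }

Directly nullable (have an λ-production): body, stmt, decl, term.
No other nonterminal has a production whose RHS symbols are all nullable.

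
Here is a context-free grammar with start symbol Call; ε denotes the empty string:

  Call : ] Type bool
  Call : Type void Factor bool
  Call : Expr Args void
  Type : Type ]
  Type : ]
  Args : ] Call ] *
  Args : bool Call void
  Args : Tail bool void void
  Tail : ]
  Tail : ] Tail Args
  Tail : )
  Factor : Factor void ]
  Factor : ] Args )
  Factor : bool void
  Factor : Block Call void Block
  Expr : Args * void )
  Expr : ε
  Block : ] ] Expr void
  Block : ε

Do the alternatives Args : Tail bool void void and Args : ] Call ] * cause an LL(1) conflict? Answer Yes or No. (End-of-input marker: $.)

Yes

FIRST(Tail bool void void) = { ), ] } and FIRST(] Call ] *) = { ] }.
Both contain ], so the two alternatives are not disjoint — LL(1) conflict.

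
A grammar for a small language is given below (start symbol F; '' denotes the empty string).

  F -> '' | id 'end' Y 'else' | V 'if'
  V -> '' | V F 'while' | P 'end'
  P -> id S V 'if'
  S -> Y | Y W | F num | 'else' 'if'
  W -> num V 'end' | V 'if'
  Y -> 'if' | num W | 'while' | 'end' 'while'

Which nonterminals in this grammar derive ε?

Directly nullable (have an ''-production): F, V.
No other nonterminal has a production whose RHS symbols are all nullable.

{ F, V }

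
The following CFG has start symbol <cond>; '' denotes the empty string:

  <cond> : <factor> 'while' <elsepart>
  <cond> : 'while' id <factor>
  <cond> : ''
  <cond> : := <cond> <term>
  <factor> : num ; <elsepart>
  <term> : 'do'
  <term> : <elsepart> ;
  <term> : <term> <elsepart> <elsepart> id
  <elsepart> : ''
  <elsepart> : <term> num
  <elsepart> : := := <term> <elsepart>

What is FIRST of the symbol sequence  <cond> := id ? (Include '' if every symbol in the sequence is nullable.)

{ 'while', :=, num }

Add FIRST(<cond>)\{''} = { 'while', :=, num }; <cond> is nullable, continue.
:= is a terminal; add {:=} and stop.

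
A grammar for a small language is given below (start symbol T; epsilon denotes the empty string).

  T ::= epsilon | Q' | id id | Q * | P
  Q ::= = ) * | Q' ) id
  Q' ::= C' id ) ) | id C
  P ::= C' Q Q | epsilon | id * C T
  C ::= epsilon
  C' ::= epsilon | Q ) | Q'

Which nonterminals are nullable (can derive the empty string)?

Directly nullable (have an epsilon-production): T, P, C, C'.
No other nonterminal has a production whose RHS symbols are all nullable.

{ C, C', P, T }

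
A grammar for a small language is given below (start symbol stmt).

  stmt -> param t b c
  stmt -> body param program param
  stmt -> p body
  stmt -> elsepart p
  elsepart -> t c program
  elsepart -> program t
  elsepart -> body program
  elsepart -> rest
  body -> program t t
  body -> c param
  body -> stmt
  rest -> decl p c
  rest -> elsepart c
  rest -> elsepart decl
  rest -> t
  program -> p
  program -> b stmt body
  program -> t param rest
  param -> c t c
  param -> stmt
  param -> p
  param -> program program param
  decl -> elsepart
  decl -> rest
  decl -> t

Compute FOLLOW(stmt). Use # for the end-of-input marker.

stmt is the start symbol, so # ∈ FOLLOW(stmt).
In body -> stmt: stmt is at the end, add FOLLOW(body) = { #, b, c, p, t }.
In program -> b stmt body: add FIRST(body) = { b, c, p, t }.
In param -> stmt: stmt is at the end, add FOLLOW(param) = { #, b, c, p, t }.
Union: FOLLOW(stmt) = { #, b, c, p, t }.

{ #, b, c, p, t }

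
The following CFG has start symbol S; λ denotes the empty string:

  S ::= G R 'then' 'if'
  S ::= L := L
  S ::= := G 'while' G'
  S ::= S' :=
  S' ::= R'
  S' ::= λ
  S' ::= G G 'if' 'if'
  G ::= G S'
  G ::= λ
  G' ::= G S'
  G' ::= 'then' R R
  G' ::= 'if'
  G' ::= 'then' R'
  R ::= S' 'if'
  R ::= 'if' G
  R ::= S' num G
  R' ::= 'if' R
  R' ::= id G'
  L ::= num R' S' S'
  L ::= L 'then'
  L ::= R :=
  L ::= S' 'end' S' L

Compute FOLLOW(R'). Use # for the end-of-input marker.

{ #, 'end', 'if', 'then', 'while', :=, id, num }

In S' ::= R': R' is at the end, add FOLLOW(S') = { #, 'end', 'if', 'then', 'while', :=, id, num }.
In G' ::= 'then' R': R' is at the end, add FOLLOW(G') = { #, 'end', 'if', 'then', 'while', :=, id, num }.
In L ::= num R' S' S': add FIRST(S' S')\{λ} = { 'if', id }.
  Since S' S' is nullable, also add FOLLOW(L) = { #, 'then', := }.
Union: FOLLOW(R') = { #, 'end', 'if', 'then', 'while', :=, id, num }.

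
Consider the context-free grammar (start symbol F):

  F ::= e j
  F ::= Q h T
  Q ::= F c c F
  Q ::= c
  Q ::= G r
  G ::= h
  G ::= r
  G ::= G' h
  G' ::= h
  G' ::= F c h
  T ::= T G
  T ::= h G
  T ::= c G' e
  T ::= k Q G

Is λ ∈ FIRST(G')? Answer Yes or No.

No nonterminal in this grammar is nullable.
No production of G' has an RHS whose symbols are all nullable, so G' is not nullable.

No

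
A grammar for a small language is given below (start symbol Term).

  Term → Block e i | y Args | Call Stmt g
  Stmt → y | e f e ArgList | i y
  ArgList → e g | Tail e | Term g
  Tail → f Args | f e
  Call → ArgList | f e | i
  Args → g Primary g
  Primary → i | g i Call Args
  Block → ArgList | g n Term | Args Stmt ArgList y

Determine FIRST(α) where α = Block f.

{ e, f, g, i, y }

Add FIRST(Block) = { e, f, g, i, y }; Block is not nullable, stop.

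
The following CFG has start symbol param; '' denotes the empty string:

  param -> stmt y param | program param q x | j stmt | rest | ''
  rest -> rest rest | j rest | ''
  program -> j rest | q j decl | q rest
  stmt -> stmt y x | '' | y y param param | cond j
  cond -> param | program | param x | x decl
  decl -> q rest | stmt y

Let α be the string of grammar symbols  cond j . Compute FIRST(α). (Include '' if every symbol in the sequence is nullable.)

{ j, q, x, y }

Add FIRST(cond)\{''} = { j, q, x, y }; cond is nullable, continue.
j is a terminal; add {j} and stop.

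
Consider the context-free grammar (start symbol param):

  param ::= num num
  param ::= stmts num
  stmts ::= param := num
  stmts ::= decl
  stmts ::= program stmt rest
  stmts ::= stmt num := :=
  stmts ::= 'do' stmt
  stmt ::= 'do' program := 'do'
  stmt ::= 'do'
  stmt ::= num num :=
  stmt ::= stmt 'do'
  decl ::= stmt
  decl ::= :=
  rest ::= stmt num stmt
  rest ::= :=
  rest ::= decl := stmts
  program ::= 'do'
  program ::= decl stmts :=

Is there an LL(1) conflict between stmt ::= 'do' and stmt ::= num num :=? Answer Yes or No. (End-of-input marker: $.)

No

FIRST('do') = { 'do' } and FIRST(num num :=) = { num }.
The FIRST sets are disjoint and neither alternative is nullable — no conflict.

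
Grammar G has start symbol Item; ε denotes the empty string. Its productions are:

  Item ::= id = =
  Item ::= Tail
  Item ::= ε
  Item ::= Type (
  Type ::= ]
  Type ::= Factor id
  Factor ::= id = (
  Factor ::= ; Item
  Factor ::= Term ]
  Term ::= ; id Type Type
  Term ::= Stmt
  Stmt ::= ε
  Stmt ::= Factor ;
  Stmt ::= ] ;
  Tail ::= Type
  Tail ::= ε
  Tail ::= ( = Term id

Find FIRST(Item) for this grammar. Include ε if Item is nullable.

{ (, ;, ], id, ε }

Item ::= id = = contributes {id}.
From Item ::= Tail: add FIRST(Tail) = { (, ;, ], id, ε } (including ε since Tail is nullable).
Item ::= ε contributes ε.
From Item ::= Type (: add FIRST(Type) = { ;, ], id }.
Union: FIRST(Item) = { (, ;, ], id, ε }.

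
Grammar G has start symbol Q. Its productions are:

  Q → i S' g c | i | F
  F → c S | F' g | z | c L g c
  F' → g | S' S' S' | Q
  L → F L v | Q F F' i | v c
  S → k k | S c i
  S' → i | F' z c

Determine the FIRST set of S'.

{ c, g, i, z }

S' → i contributes {i}.
From S' → F' z c: add FIRST(F') = { c, g, i, z }.
Union: FIRST(S') = { c, g, i, z }.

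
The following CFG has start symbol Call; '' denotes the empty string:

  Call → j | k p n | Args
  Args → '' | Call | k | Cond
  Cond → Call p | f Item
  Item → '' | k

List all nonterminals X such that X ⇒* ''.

Directly nullable (have an ''-production): Args, Item.
Call → Args with every symbol nullable, so Call is nullable.
No other nonterminal has a production whose RHS symbols are all nullable.

{ Args, Call, Item }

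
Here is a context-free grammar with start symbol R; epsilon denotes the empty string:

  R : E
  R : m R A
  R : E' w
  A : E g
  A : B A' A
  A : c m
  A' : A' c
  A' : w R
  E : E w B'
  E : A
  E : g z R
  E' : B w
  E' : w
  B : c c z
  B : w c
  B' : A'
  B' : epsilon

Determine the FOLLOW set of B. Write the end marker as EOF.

{ w }

In A : B A' A: add FIRST(A' A) = { w }.
In E' : B w: add FIRST(w) = { w }.
Union: FOLLOW(B) = { w }.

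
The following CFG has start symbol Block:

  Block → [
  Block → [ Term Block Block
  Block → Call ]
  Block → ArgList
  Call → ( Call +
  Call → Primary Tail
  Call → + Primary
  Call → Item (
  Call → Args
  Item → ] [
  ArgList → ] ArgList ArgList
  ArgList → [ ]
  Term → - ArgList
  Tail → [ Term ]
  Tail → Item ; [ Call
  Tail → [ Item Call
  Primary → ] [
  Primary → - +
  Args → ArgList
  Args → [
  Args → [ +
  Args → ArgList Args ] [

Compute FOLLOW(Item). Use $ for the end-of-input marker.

{ (, +, -, ;, [, ] }

In Call → Item (: add FIRST(() = { ( }.
In Tail → Item ; [ Call: add FIRST(; [ Call) = { ; }.
In Tail → [ Item Call: add FIRST(Call) = { (, +, -, [, ] }.
Union: FOLLOW(Item) = { (, +, -, ;, [, ] }.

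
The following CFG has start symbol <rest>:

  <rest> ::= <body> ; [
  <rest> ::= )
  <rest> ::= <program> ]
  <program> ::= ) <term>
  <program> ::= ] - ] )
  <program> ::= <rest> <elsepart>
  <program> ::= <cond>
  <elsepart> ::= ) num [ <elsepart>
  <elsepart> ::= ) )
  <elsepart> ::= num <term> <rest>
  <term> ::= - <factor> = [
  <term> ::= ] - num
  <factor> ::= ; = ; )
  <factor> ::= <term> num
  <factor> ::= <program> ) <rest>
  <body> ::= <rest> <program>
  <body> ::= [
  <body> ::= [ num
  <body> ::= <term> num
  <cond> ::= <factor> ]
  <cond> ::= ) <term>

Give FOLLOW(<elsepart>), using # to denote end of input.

In <program> ::= <rest> <elsepart>: <elsepart> is at the end, add FOLLOW(<program>) = { ), ;, ] }.
In <elsepart> ::= ) num [ <elsepart>: <elsepart> is at the end, add FOLLOW(<elsepart>) = { ), ;, ] }.
Union: FOLLOW(<elsepart>) = { ), ;, ] }.

{ ), ;, ] }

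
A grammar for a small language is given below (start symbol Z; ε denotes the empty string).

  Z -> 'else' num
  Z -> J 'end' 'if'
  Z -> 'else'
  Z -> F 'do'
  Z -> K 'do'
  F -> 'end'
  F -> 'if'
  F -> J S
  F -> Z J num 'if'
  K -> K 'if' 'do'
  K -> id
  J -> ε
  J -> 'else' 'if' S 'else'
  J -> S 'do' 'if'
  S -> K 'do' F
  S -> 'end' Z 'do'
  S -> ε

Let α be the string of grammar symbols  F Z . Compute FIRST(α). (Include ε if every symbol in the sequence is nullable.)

Add FIRST(F)\{ε} = { 'do', 'else', 'end', 'if', id }; F is nullable, continue.
Add FIRST(Z) = { 'do', 'else', 'end', 'if', id }; Z is not nullable, stop.

{ 'do', 'else', 'end', 'if', id }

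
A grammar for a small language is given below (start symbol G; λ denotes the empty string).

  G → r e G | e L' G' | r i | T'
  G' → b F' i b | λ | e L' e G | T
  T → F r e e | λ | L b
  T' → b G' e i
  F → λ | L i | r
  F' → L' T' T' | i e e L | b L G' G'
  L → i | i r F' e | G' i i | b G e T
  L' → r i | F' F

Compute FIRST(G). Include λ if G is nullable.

{ b, e, r }

G → r e G contributes {r}.
G → e L' G' contributes {e}.
G → r i contributes {r}.
From G → T': add FIRST(T') = { b }.
Union: FIRST(G) = { b, e, r }.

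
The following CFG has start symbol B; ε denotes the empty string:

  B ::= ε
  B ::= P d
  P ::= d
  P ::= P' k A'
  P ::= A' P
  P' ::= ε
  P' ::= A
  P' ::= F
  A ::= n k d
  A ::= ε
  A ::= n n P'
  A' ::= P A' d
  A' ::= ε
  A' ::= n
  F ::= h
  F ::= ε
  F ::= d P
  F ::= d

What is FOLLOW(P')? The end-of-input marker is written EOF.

In P ::= P' k A': add FIRST(k A') = { k }.
In A ::= n n P': P' is at the end, add FOLLOW(A) = { k }.
Union: FOLLOW(P') = { k }.

{ k }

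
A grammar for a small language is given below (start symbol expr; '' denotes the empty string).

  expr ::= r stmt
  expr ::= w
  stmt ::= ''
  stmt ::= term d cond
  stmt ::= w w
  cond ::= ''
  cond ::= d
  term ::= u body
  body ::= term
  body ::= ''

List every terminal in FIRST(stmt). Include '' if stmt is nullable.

stmt ::= '' contributes ''.
From stmt ::= term d cond: add FIRST(term) = { u }.
stmt ::= w w contributes {w}.
Union: FIRST(stmt) = { u, w, '' }.

{ u, w, '' }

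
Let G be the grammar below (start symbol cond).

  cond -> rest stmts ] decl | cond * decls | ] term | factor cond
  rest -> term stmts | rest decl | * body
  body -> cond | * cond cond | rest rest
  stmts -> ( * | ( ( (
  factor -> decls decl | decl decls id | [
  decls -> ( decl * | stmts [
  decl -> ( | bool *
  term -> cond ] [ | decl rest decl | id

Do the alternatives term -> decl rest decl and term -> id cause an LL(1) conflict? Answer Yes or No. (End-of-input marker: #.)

No

FIRST(decl rest decl) = { (, bool } and FIRST(id) = { id }.
The FIRST sets are disjoint and neither alternative is nullable — no conflict.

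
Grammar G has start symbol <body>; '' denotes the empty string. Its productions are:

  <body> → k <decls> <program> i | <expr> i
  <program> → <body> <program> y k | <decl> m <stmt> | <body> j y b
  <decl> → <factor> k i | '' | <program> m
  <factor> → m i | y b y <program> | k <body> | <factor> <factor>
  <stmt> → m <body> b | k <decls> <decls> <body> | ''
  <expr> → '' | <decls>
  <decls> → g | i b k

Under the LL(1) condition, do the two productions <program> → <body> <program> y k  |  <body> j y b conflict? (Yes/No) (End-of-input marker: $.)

Yes

FIRST(<body> <program> y k) = { g, i, k } and FIRST(<body> j y b) = { g, i, k }.
Both contain g, so the two alternatives are not disjoint — LL(1) conflict.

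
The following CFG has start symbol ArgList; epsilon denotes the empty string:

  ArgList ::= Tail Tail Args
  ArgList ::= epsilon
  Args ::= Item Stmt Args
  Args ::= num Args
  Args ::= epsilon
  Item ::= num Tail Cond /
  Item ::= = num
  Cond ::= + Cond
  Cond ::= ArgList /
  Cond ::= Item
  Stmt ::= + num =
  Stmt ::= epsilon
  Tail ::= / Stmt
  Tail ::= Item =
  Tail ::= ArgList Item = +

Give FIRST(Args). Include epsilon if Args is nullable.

{ =, num, epsilon }

From Args ::= Item Stmt Args: add FIRST(Item) = { =, num }.
Args ::= num Args contributes {num}.
Args ::= epsilon contributes epsilon.
Union: FIRST(Args) = { =, num, epsilon }.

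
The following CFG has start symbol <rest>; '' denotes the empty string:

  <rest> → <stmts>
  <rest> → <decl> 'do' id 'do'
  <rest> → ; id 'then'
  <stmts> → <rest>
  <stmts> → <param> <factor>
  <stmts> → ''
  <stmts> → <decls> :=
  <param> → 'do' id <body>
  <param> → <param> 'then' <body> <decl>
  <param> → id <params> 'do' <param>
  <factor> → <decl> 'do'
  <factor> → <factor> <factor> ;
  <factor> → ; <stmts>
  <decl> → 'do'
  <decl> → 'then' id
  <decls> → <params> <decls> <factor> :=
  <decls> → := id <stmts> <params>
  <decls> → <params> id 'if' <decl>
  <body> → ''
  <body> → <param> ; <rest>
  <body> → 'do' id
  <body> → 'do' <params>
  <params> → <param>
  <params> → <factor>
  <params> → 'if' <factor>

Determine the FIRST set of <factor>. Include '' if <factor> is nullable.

{ 'do', 'then', ; }

From <factor> → <decl> 'do': add FIRST(<decl>) = { 'do', 'then' }.
From <factor> → <factor> <factor> ;: add FIRST(<factor>) = { 'do', 'then', ; }.
<factor> → ; <stmts> contributes {;}.
Union: FIRST(<factor>) = { 'do', 'then', ; }.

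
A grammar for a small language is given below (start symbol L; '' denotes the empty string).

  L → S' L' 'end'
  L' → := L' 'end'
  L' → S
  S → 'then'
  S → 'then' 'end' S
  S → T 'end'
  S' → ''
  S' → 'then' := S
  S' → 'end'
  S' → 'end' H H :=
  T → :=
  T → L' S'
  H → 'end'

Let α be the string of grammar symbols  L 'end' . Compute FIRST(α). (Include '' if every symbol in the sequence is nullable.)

Add FIRST(L) = { 'end', 'then', := }; L is not nullable, stop.

{ 'end', 'then', := }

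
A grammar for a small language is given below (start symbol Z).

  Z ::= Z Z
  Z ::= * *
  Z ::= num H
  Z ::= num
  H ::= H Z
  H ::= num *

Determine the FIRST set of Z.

{ *, num }

From Z ::= Z Z: add FIRST(Z) = { *, num }.
Z ::= * * contributes {*}.
Z ::= num H contributes {num}.
Z ::= num contributes {num}.
Union: FIRST(Z) = { *, num }.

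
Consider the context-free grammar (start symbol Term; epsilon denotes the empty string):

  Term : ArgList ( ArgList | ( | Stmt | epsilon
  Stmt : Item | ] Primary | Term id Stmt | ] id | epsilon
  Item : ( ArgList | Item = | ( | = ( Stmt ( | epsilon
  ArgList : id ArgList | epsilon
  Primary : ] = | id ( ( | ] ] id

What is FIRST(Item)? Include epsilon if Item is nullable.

{ (, =, epsilon }

Item : ( ArgList contributes {(}.
From Item : Item =: Item nullable, take FIRST(Item) ∪ {=} = { (, = }.
Item : ( contributes {(}.
Item : = ( Stmt ( contributes {=}.
Item : epsilon contributes epsilon.
Union: FIRST(Item) = { (, =, epsilon }.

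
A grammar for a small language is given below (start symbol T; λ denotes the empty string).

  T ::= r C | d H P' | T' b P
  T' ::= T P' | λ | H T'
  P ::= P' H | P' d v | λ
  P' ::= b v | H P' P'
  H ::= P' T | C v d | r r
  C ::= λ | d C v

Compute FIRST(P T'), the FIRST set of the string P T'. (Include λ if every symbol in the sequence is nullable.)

{ b, d, r, v, λ }

Add FIRST(P)\{λ} = { b, d, r, v }; P is nullable, continue.
Add FIRST(T')\{λ} = { b, d, r, v }; T' is nullable, continue.
Every symbol is nullable, so include λ.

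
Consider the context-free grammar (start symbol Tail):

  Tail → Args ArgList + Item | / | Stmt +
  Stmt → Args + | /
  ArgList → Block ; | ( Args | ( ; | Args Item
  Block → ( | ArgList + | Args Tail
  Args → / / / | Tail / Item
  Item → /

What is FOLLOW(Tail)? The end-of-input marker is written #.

{ #, /, ; }

Tail is the start symbol, so # ∈ FOLLOW(Tail).
In Block → Args Tail: Tail is at the end, add FOLLOW(Block) = { ; }.
In Args → Tail / Item: add FIRST(/ Item) = { / }.
Union: FOLLOW(Tail) = { #, /, ; }.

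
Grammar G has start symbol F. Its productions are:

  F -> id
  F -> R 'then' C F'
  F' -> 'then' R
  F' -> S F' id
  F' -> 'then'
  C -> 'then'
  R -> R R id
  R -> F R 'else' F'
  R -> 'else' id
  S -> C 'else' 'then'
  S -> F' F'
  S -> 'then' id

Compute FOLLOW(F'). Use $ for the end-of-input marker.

In F -> R 'then' C F': F' is at the end, add FOLLOW(F) = { $, 'else', id }.
In F' -> S F' id: add FIRST(id) = { id }.
In R -> F R 'else' F': F' is at the end, add FOLLOW(R) = { $, 'else', 'then', id }.
In S -> F' F': add FIRST(F') = { 'then' }.
In S -> F' F': F' is at the end, add FOLLOW(S) = { 'then' }.
Union: FOLLOW(F') = { $, 'else', 'then', id }.

{ $, 'else', 'then', id }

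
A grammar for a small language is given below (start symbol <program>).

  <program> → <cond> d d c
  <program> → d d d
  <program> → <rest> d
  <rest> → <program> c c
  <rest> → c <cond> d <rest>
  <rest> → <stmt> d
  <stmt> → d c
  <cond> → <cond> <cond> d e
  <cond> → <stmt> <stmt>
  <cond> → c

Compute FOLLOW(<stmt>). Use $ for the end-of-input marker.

{ c, d }

In <rest> → <stmt> d: add FIRST(d) = { d }.
In <cond> → <stmt> <stmt>: add FIRST(<stmt>) = { d }.
In <cond> → <stmt> <stmt>: <stmt> is at the end, add FOLLOW(<cond>) = { c, d }.
Union: FOLLOW(<stmt>) = { c, d }.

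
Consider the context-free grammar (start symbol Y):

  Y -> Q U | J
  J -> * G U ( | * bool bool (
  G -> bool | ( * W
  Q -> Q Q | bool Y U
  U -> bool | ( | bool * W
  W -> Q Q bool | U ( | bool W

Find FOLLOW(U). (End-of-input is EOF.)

In Y -> Q U: U is at the end, add FOLLOW(Y) = { EOF, (, bool }.
In J -> * G U (: add FIRST(() = { ( }.
In Q -> bool Y U: U is at the end, add FOLLOW(Q) = { (, bool }.
In W -> U (: add FIRST(() = { ( }.
Union: FOLLOW(U) = { EOF, (, bool }.

{ EOF, (, bool }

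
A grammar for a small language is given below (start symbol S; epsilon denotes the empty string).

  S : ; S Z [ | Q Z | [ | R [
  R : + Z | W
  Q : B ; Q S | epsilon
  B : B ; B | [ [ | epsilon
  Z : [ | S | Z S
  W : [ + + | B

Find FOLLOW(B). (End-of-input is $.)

{ ;, [ }

In Q : B ; Q S: add FIRST(; Q S) = { ; }.
In B : B ; B: add FIRST(; B) = { ; }.
In B : B ; B: B is at the end, add FOLLOW(B) = { ;, [ }.
In W : B: B is at the end, add FOLLOW(W) = { [ }.
Union: FOLLOW(B) = { ;, [ }.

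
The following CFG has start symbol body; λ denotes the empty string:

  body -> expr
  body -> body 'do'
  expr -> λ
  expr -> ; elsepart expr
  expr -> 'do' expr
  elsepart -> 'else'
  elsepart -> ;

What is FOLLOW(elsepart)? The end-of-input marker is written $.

{ $, 'do', ; }

In expr -> ; elsepart expr: add FIRST(expr)\{λ} = { 'do', ; }.
  Since expr is nullable, also add FOLLOW(expr) = { $, 'do' }.
Union: FOLLOW(elsepart) = { $, 'do', ; }.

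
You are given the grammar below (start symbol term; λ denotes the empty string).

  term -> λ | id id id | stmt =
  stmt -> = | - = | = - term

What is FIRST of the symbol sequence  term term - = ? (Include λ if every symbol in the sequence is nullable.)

{ -, =, id }

Add FIRST(term)\{λ} = { -, =, id }; term is nullable, continue.
Add FIRST(term)\{λ} = { -, =, id }; term is nullable, continue.
- is a terminal; add {-} and stop.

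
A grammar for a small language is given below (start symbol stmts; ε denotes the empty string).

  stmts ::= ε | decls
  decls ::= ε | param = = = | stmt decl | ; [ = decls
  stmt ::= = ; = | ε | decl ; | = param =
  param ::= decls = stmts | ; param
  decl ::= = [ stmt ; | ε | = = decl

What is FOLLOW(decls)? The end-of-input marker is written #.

{ #, = }

In stmts ::= decls: decls is at the end, add FOLLOW(stmts) = { #, = }.
In decls ::= ; [ = decls: decls is at the end, add FOLLOW(decls) = { #, = }.
In param ::= decls = stmts: add FIRST(= stmts) = { = }.
Union: FOLLOW(decls) = { #, = }.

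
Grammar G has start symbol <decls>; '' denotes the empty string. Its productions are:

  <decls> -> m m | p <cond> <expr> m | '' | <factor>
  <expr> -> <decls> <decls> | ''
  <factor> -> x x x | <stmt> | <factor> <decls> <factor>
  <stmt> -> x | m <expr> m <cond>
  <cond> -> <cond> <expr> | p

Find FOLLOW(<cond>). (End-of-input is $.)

{ $, m, p, x }

In <decls> -> p <cond> <expr> m: add FIRST(<expr> m) = { m, p, x }.
In <stmt> -> m <expr> m <cond>: <cond> is at the end, add FOLLOW(<stmt>) = { $, m, p, x }.
In <cond> -> <cond> <expr>: add FIRST(<expr>)\{''} = { m, p, x }.
  Since <expr> is nullable, also add FOLLOW(<cond>) = { $, m, p, x }.
Union: FOLLOW(<cond>) = { $, m, p, x }.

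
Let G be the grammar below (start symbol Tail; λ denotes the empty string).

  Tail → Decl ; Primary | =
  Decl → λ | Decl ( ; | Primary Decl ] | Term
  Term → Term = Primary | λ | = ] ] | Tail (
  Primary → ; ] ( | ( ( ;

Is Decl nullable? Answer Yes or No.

Decl has an λ-production, so Decl ⇒ λ.

Yes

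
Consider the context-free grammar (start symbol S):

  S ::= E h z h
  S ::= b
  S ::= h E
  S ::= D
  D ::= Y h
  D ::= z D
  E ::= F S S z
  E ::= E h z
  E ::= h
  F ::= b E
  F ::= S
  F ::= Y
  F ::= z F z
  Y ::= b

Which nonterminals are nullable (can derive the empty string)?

No nonterminal has an empty production or an RHS whose symbols are all nullable.

{ } (none)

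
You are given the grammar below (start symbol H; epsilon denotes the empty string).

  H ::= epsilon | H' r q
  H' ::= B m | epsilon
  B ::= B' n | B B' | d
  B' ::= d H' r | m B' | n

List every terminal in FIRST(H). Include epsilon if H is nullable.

H ::= epsilon contributes epsilon.
From H ::= H' r q: H' nullable, take FIRST(H') ∪ {r} = { d, m, n, r }.
Union: FIRST(H) = { d, m, n, r, epsilon }.

{ d, m, n, r, epsilon }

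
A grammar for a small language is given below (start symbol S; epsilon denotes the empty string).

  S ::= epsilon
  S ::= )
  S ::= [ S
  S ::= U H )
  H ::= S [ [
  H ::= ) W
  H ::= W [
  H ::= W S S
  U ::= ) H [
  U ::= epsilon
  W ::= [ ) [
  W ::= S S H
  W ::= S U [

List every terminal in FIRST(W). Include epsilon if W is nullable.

{ ), [ }

W ::= [ ) [ contributes {[}.
From W ::= S S H: S, S nullable, take FIRST(S) ∪ FIRST(S) ∪ FIRST(H) = { ), [ }.
From W ::= S U [: S, U nullable, take FIRST(S) ∪ FIRST(U) ∪ {[} = { ), [ }.
Union: FIRST(W) = { ), [ }.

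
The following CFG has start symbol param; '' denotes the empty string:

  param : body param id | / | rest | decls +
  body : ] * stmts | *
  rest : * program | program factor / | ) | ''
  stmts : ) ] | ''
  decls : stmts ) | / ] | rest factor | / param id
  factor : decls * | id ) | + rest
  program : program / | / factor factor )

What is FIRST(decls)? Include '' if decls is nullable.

From decls : stmts ): stmts nullable, take FIRST(stmts) ∪ {)} = { ) }.
decls : / ] contributes {/}.
From decls : rest factor: rest nullable, take FIRST(rest) ∪ FIRST(factor) = { ), *, +, /, id }.
decls : / param id contributes {/}.
Union: FIRST(decls) = { ), *, +, /, id }.

{ ), *, +, /, id }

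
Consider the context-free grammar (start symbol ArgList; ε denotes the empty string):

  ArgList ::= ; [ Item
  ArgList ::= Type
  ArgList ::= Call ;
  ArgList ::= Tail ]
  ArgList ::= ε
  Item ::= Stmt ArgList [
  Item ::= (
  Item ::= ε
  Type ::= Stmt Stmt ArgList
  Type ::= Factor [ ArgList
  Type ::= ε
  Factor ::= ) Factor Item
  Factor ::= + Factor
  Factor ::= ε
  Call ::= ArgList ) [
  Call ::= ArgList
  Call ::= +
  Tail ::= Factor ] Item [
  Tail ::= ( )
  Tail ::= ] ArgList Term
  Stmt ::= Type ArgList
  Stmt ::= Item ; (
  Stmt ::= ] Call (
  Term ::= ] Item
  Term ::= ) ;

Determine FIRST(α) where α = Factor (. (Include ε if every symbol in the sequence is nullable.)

{ (, ), + }

Add FIRST(Factor)\{ε} = { ), + }; Factor is nullable, continue.
( is a terminal; add {(} and stop.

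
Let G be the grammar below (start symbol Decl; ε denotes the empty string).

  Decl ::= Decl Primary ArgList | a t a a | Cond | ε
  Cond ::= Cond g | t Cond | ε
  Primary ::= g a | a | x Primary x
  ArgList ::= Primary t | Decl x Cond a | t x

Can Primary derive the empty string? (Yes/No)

No

Nullable nonterminals: Cond, Decl.
No production of Primary has an RHS whose symbols are all nullable, so Primary is not nullable.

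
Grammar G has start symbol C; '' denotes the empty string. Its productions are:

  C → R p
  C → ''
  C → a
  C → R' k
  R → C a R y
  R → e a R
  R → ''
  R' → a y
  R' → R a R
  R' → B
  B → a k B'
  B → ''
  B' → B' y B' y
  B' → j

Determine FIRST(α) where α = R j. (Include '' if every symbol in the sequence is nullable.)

Add FIRST(R)\{''} = { a, e, k, p }; R is nullable, continue.
j is a terminal; add {j} and stop.

{ a, e, j, k, p }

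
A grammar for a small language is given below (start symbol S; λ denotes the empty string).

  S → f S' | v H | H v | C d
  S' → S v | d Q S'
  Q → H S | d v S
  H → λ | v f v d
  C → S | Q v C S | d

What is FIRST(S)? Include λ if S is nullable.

{ d, f, v }

S → f S' contributes {f}.
S → v H contributes {v}.
From S → H v: H nullable, take FIRST(H) ∪ {v} = { v }.
From S → C d: add FIRST(C) = { d, f, v }.
Union: FIRST(S) = { d, f, v }.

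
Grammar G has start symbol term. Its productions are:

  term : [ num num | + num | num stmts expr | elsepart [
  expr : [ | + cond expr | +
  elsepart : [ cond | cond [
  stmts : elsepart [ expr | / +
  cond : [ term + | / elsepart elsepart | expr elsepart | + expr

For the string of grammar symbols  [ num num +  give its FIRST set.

{ [ }

[ is a terminal; add {[} and stop.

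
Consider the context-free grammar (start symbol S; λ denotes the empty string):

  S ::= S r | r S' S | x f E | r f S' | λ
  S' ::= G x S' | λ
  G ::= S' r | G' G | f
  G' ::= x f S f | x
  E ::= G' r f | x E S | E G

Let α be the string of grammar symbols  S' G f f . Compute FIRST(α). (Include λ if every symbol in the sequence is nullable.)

{ f, r, x }

Add FIRST(S')\{λ} = { f, r, x }; S' is nullable, continue.
Add FIRST(G) = { f, r, x }; G is not nullable, stop.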